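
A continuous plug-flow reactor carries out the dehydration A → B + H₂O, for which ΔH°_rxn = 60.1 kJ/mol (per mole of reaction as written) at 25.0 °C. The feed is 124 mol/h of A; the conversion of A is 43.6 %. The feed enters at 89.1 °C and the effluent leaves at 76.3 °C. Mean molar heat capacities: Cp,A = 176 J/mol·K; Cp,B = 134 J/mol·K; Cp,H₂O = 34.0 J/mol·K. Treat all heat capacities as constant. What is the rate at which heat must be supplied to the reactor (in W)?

Q_in = 819 W

Extent of reaction ξ = 0.436 × 124 = 54.064 mol/h
Reaction term: ξ·ΔH°_rxn = 54.064 × 60.1 = 3249.2 kJ/h
Sensible, feed 89.1→25 °C: -1398.9 kJ/h
Outlet flows (mol/h): A 69.936, B 54.064, H₂O 54.064
Sensible, products 25→76.3 °C: 1097.4 kJ/h
Q = ΔH = 2947.7 kJ/h = 0.81881 kW
Heat supplied = 818.81 W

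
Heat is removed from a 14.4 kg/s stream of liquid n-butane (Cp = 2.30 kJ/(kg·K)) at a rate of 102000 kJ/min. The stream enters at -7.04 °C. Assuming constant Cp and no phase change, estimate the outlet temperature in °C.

Q = 102000 kJ/min = 1700 kJ/s
ΔT = Q/(ṁ·Cp) = 1700/(14.4×2.30) = 51.329 K
T_out = -7.04 − 51.329 = -58.369 °C

T_out = -58.4 °C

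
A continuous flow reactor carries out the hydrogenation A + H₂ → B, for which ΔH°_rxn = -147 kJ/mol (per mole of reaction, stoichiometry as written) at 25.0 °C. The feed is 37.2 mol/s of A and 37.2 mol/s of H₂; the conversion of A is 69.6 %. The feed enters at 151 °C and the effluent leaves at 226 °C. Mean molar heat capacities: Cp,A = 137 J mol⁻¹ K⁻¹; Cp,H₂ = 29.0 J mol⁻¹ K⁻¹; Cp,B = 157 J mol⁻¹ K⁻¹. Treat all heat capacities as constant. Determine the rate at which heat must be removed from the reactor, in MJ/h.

Extent of reaction ξ = 0.696 × 37.2 = 25.891 mol/s
Reaction term: ξ·ΔH°_rxn = 25.891 × -147 = -3806 kJ/s
Sensible, feed 151→25 °C: -778.08 kJ/s
Outlet flows (mol/s): A 11.309, H₂ 11.309, B 25.891
Sensible, products 25→226 °C: 1194.4 kJ/s
Q = ΔH = -3389.7 kJ/s = -3389.7 kW
Heat removed = 12203 MJ/h

Q_out = 12200 MJ/h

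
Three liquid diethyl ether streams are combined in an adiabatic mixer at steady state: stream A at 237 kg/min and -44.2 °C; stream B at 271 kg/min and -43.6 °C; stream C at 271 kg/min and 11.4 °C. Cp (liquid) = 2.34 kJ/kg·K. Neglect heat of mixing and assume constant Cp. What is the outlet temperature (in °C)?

T_out = -24.6 °C

Energy balance with Q = 0: Σ ṁᵢCp,ᵢ(T_out − Tᵢ) = 0
Σ ṁᵢCp,ᵢTᵢ = 237×2.34×-44.2 + 271×2.34×-43.6 + 271×2.34×11.4 = -44932
Σ ṁᵢCp,ᵢ = 237×2.34 + 271×2.34 + 271×2.34 = 1822.9
T_out = -44932 / 1822.9 = -24.649 °C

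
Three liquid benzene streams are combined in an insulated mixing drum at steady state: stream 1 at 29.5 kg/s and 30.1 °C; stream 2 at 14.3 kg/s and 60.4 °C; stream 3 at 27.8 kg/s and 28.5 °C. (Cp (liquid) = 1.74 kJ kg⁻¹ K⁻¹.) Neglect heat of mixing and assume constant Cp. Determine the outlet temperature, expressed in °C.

T_out = 35.5 °C

Adiabatic, steady state ⇒ Σ ṁᵢCp,ᵢ(T_out − Tᵢ) = 0
Σ ṁᵢCp,ᵢTᵢ = 29.5×1.74×30.1 + 14.3×1.74×60.4 + 27.8×1.74×28.5 = 4426.5
Σ ṁᵢCp,ᵢ = 29.5×1.74 + 14.3×1.74 + 27.8×1.74 = 124.58
T_out = 4426.5 / 124.58 = 35.53 °C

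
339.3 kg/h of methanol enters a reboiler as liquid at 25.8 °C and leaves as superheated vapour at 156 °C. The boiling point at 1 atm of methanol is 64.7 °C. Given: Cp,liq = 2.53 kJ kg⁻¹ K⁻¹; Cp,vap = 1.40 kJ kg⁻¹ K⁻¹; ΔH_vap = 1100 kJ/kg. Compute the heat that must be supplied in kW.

Q = 125 kW

liquid 25.8→64.7 °C: 98.417 kJ/kg
vaporisation at 64.7 °C: 1100 kJ/kg
vapour 64.7→156 °C: 127.82 kJ/kg
Δh = 98.417 + 1100 + 127.82 = 1326.2 kJ/kg
Q = ṁ·Δh = 339.3 kg/h × 1326.2 kJ/kg = 449990 kJ/h
|Q| = 125 kW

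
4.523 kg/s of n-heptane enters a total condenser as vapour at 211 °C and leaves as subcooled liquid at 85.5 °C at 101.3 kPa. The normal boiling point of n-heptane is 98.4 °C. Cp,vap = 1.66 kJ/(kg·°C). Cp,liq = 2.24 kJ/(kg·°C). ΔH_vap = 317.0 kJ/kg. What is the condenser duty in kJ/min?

Q_c = 145000 kJ/min

vapour 211→98.4 °C: -186.92 kJ/kg
condensation at 98.4 °C: -317 kJ/kg
liquid 98.4→85.5 °C: -28.896 kJ/kg
Δh = -186.92 + -317 + -28.896 = -532.81 kJ/kg
Q = ṁ·Δh = 4.523 kg/s × -532.81 kJ/kg = -2409.9 kJ/s
|Q| = 2409.9 kW = 144590 kJ/min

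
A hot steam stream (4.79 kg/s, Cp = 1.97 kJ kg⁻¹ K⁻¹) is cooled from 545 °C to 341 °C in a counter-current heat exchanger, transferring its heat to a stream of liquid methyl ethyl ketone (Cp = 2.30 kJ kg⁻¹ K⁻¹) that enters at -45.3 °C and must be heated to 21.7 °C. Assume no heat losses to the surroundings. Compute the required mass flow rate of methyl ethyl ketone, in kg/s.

ṁ_c = 12.5 kg/s

Heat released by hot stream: Q = 4.79 × 1.97 × (545 − 341) = 1925 kJ/s
Energy balance on cold side (adiabatic exchanger): Q = ṁ_c·Cp_c·(T_c,out − T_c,in)
ṁ_c = 1925 / [2.30 × (21.7 − -45.3)] = 12.492 kg/s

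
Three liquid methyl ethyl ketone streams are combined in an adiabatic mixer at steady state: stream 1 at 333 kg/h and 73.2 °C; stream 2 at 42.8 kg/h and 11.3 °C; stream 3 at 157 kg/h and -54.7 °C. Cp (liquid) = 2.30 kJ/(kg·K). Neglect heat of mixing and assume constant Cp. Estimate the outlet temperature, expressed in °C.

No heat crosses the boundary, so H_out = H_in.
T_out = Σ ṁᵢCp,ᵢTᵢ / Σ ṁᵢCp,ᵢ
      = 37424 / 1225.4 = 30.539 °C

T_out = 30.5 °C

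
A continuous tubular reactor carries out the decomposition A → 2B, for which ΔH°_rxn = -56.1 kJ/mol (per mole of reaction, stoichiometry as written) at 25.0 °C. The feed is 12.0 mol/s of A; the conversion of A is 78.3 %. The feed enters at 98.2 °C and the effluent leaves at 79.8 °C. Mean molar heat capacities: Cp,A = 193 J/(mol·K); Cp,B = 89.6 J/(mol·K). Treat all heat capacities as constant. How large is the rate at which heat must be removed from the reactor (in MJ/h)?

Extent of reaction ξ = 0.783 × 12.0 = 9.396 mol/s
Reaction term: ξ·ΔH°_rxn = 9.396 × -56.1 = -527.12 kJ/s
Sensible, feed 98.2→25 °C: -169.53 kJ/s
Outlet flows (mol/s): A 2.604, B 18.792
Sensible, products 25→79.8 °C: 119.81 kJ/s
Q = ΔH = -576.84 kJ/s = -576.84 kW
Heat removed = 2076.6 MJ/h

Q_out = 2080 MJ/h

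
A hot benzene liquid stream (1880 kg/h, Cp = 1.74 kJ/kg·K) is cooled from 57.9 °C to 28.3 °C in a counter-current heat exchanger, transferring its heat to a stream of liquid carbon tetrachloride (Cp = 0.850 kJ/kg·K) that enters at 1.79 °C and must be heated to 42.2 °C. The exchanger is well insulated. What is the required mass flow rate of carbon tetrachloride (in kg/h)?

Heat released by hot stream: Q = 1880 × 1.74 × (57.9 − 28.3) = 96828 kJ/h
Energy balance on cold side (adiabatic exchanger): Q = ṁ_c·Cp_c·(T_c,out − T_c,in)
ṁ_c = 96828 / [0.850 × (42.2 − 1.79)] = 2819 kg/h

ṁ_c = 2820 kg/h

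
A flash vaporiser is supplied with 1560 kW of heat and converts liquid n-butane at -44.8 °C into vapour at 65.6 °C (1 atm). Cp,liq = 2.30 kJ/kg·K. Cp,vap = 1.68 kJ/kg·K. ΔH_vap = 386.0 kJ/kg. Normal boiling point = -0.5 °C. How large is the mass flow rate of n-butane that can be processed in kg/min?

ṁ = 156 kg/min

Δh = 2.30×(-0.5−-44.8) + 386.0 + 1.68×(65.6−-0.5) = 598.94 kJ/kg
Q = 1560 kW = 1560 kJ/s = 93600 kJ/min
ṁ = Q/Δh = 93600 / 598.94 = 156.28 kg/min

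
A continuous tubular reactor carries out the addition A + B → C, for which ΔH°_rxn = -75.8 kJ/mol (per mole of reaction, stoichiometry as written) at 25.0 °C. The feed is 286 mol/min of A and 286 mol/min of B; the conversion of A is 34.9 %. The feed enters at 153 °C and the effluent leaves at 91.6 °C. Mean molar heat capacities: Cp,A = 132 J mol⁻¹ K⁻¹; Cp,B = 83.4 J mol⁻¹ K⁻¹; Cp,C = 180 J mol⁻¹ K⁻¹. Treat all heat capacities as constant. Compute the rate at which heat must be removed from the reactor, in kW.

Extent of reaction ξ = 0.349 × 286 = 99.814 mol/min
Reaction term: ξ·ΔH°_rxn = 99.814 × -75.8 = -7565.9 kJ/min
Sensible, feed 153→25 °C: -7885.4 kJ/min
Outlet flows (mol/min): A 186.19, B 186.19, C 99.814
Sensible, products 25→91.6 °C: 3867.5 kJ/min
Q = ΔH = -11584 kJ/min = -193.06 kW
Heat removed = 193.06 kW

Q_out = 193 kW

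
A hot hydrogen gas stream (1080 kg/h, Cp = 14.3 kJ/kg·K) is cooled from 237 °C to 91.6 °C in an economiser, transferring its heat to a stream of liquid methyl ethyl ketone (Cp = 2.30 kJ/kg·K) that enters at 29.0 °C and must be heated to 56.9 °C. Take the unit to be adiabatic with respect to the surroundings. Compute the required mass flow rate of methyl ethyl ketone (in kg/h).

Heat released by hot stream: Q = 1080 × 14.3 × (237 − 91.6) = 2.2456e+06 kJ/h
Energy balance on cold side (adiabatic exchanger): Q = ṁ_c·Cp_c·(T_c,out − T_c,in)
ṁ_c = 2.2456e+06 / [2.30 × (56.9 − 29.0)] = 34994 kg/h

ṁ_c = 35000 kg/h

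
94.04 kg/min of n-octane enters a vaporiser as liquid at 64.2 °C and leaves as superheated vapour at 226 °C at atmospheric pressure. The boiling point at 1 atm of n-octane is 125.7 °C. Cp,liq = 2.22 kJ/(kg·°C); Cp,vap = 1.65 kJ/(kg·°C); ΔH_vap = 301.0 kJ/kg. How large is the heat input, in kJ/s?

liquid 64.2→125.7 °C: 136.53 kJ/kg
vaporisation at 125.7 °C: 301 kJ/kg
vapour 125.7→226 °C: 165.49 kJ/kg
Δh = 136.53 + 301 + 165.49 = 603.02 kJ/kg
Q = ṁ·Δh = 94.04 kg/min × 603.02 kJ/kg = 56708 kJ/min
|Q| = 945.14 kW

Q = 945 kJ/s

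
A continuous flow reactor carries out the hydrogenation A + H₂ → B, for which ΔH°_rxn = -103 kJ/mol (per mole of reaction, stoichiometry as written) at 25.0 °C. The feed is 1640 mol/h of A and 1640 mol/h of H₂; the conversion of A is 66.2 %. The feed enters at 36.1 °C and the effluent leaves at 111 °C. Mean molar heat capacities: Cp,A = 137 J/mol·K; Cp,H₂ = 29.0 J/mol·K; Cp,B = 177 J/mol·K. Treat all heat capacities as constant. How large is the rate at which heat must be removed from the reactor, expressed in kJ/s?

Extent of reaction ξ = 0.662 × 1640 = 1085.7 mol/h
Reaction term: ξ·ΔH°_rxn = 1085.7 × -103 = -111830 kJ/h
Sensible, feed 36.1→25 °C: -3021.9 kJ/h
Outlet flows (mol/h): A 554.32, H₂ 554.32, B 1085.7
Sensible, products 25→111 °C: 24440 kJ/h
Q = ΔH = -90407 kJ/h = -25.113 kW
Heat removed = 25.113 kJ/s

Q_out = 25.1 kJ/s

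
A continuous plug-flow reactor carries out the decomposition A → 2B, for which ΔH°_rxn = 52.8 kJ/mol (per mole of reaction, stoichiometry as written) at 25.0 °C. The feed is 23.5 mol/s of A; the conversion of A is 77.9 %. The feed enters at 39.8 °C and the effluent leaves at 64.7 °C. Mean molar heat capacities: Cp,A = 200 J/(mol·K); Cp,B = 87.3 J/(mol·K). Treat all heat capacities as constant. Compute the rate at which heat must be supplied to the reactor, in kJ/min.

Q_in = 63900 kJ/min

Extent of reaction ξ = 0.779 × 23.5 = 18.306 mol/s
Reaction term: ξ·ΔH°_rxn = 18.306 × 52.8 = 966.58 kJ/s
Sensible, feed 39.8→25 °C: -69.56 kJ/s
Outlet flows (mol/s): A 5.1935, B 36.613
Sensible, products 25→64.7 °C: 168.13 kJ/s
Q = ΔH = 1065.2 kJ/s = 1065.2 kW
Heat supplied = 63909 kJ/min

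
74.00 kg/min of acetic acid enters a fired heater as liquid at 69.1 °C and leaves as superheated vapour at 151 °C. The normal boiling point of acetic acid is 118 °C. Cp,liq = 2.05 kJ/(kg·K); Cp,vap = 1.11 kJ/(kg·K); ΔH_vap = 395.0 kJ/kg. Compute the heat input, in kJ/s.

Q = 656 kJ/s

liquid 69.1→118 °C: 100.25 kJ/kg
vaporisation at 118 °C: 395 kJ/kg
vapour 118→151 °C: 36.63 kJ/kg
Δh = 100.25 + 395 + 36.63 = 531.88 kJ/kg
Q = ṁ·Δh = 74.00 kg/min × 531.88 kJ/kg = 39359 kJ/min
|Q| = 655.98 kW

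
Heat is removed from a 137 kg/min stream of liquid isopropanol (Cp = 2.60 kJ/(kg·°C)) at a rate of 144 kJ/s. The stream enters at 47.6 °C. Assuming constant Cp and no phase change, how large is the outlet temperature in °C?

Q = 144 kJ/s = 8640 kJ/min
ΔT = Q/(ṁ·Cp) = 8640/(137×2.60) = 24.256 K
T_out = 47.6 − 24.256 = 23.344 °C

T_out = 23.3 °C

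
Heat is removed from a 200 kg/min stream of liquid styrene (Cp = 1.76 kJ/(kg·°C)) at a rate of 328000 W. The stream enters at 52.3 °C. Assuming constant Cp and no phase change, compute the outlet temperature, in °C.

T_out = -3.61 °C

Q = 328000 W = 19680 kJ/min
ΔT = Q/(ṁ·Cp) = 19680/(200×1.76) = 55.909 K
T_out = 52.3 − 55.909 = -3.6091 °C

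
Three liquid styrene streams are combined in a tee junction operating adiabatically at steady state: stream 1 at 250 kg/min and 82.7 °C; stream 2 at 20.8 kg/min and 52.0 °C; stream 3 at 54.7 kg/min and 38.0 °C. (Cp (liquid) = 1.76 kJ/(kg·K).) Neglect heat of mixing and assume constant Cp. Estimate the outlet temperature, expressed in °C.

No heat crosses the boundary, so H_out = H_in.
T_out = Σ ṁᵢCp,ᵢTᵢ / Σ ṁᵢCp,ᵢ
      = 41950 / 572.88 = 73.226 °C

T_out = 73.2 °C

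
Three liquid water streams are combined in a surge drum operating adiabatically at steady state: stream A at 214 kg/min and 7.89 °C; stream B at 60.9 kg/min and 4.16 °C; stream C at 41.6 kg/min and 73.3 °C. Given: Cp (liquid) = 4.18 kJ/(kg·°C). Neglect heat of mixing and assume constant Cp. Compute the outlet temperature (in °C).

Energy balance with Q = 0: Σ ṁᵢCp,ᵢ(T_out − Tᵢ) = 0
T_out = Σ ṁᵢCp,ᵢTᵢ / Σ ṁᵢCp,ᵢ
      = 20863 / 1323 = 15.77 °C

T_out = 15.8 °C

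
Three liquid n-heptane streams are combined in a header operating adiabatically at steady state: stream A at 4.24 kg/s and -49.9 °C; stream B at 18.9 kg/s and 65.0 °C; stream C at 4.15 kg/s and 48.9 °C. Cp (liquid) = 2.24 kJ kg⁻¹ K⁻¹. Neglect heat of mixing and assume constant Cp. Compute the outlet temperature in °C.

T_out = 44.7 °C

Adiabatic, steady state ⇒ Σ ṁᵢCp,ᵢ(T_out − Tᵢ) = 0
T_out = Σ ṁᵢCp,ᵢTᵢ / Σ ṁᵢCp,ᵢ
      = 2732.5 / 61.13 = 44.7 °C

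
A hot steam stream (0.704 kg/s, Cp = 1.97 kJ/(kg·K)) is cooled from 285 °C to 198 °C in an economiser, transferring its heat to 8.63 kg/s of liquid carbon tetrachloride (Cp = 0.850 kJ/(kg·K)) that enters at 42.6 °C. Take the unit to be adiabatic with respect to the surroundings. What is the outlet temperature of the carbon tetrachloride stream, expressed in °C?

T_c,out = 59.0 °C

Heat released by hot stream: Q = 0.704 × 1.97 × (285 − 198) = 120.66 kJ/s
Energy balance on cold side (adiabatic exchanger): Q = ṁ_c·Cp_c·(T_c,out − T_c,in)
T_c,out = 42.6 + 120.66/(8.63 × 0.850) = 59.049 °C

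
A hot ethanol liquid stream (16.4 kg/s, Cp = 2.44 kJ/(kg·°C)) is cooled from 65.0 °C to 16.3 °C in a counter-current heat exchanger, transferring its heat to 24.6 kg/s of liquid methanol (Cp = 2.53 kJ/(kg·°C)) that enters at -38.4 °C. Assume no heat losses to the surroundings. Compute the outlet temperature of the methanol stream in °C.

Heat released by hot stream: Q = 16.4 × 2.44 × (65.0 − 16.3) = 1948.8 kJ/s
Energy balance on cold side (adiabatic exchanger): Q = ṁ_c·Cp_c·(T_c,out − T_c,in)
T_c,out = -38.4 + 1948.8/(24.6 × 2.53) = -7.0883 °C

T_c,out = -7.09 °C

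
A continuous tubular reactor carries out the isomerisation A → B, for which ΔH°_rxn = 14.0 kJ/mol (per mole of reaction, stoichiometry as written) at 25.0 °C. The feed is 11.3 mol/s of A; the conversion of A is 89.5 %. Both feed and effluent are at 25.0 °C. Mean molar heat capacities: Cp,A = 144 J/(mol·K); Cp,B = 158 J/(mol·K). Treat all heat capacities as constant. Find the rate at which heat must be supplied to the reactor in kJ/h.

Q_in = 510000 kJ/h

Extent of reaction ξ = 0.895 × 11.3 = 10.114 mol/s
Reaction term: ξ·ΔH°_rxn = 10.114 × 14.0 = 141.59 kJ/s
Q = ΔH = 141.59 kJ/s = 141.59 kW
Heat supplied = 509720 kJ/h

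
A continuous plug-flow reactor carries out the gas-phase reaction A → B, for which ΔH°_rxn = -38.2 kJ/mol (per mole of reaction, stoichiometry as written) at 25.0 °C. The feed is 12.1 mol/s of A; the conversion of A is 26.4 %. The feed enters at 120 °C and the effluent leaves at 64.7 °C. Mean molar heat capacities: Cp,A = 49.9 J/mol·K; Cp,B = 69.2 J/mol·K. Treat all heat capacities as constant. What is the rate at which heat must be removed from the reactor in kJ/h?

Extent of reaction ξ = 0.264 × 12.1 = 3.1944 mol/s
Reaction term: ξ·ΔH°_rxn = 3.1944 × -38.2 = -122.03 kJ/s
Sensible, feed 120→25 °C: -57.36 kJ/s
Outlet flows (mol/s): A 8.9056, B 3.1944
Sensible, products 25→64.7 °C: 26.418 kJ/s
Q = ΔH = -152.97 kJ/s = -152.97 kW
Heat removed = 550690 kJ/h

Q_out = 551000 kJ/h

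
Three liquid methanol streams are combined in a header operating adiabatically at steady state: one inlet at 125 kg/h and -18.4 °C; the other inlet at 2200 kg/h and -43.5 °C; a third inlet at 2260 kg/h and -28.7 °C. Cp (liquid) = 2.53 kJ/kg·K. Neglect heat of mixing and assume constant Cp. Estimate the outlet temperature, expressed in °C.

No heat crosses the boundary, so H_out = H_in.
Σ ṁᵢCp,ᵢTᵢ = 125×2.53×-18.4 + 2200×2.53×-43.5 + 2260×2.53×-28.7 = -412040
Σ ṁᵢCp,ᵢ = 125×2.53 + 2200×2.53 + 2260×2.53 = 11600
T_out = -412040 / 11600 = -35.521 °C

T_out = -35.5 °C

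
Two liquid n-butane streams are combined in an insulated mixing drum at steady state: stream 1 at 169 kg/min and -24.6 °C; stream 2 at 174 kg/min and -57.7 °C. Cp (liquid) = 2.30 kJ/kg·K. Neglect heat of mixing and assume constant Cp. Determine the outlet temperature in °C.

T_out = -41.4 °C

No heat crosses the boundary, so H_out = H_in.
T_out = Σ ṁᵢCp,ᵢTᵢ / Σ ṁᵢCp,ᵢ
      = -32654 / 788.9 = -41.391 °C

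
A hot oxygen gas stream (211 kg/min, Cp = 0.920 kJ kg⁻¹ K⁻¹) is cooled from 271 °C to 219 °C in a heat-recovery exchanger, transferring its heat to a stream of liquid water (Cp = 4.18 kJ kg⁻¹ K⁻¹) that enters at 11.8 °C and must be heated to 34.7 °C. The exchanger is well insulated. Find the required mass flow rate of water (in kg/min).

Heat released by hot stream: Q = 211 × 0.920 × (271 − 219) = 10094 kJ/min
Energy balance on cold side (adiabatic exchanger): Q = ṁ_c·Cp_c·(T_c,out − T_c,in)
ṁ_c = 10094 / [4.18 × (34.7 − 11.8)] = 105.45 kg/min

ṁ_c = 105 kg/min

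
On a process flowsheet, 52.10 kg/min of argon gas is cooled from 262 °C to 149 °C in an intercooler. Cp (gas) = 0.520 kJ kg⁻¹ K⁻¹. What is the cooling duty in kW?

Q = ṁ·Cp·ΔT = 52.10 × 0.520 × (149 − 262) = -3061.4 kJ/min
Converting: 3061.4 / 60 s = 51.023 kW

Q_c = 51.0 kW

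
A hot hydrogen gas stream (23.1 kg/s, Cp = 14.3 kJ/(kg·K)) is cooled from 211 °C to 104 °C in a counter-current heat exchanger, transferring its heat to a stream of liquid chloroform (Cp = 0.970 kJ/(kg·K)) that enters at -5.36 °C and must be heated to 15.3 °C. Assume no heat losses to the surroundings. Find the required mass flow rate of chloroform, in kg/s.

Heat released by hot stream: Q = 23.1 × 14.3 × (211 − 104) = 35345 kJ/s
Energy balance on cold side (adiabatic exchanger): Q = ṁ_c·Cp_c·(T_c,out − T_c,in)
ṁ_c = 35345 / [0.970 × (15.3 − -5.36)] = 1763.7 kg/s

ṁ_c = 1760 kg/s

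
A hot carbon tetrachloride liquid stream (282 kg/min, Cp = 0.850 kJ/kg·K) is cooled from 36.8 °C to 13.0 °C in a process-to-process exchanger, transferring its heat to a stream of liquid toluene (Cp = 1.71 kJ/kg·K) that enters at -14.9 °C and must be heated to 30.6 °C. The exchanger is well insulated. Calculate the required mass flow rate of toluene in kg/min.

Heat released by hot stream: Q = 282 × 0.850 × (36.8 − 13.0) = 5704.9 kJ/min
Energy balance on cold side (adiabatic exchanger): Q = ṁ_c·Cp_c·(T_c,out − T_c,in)
ṁ_c = 5704.9 / [1.71 × (30.6 − -14.9)] = 73.323 kg/min

ṁ_c = 73.3 kg/min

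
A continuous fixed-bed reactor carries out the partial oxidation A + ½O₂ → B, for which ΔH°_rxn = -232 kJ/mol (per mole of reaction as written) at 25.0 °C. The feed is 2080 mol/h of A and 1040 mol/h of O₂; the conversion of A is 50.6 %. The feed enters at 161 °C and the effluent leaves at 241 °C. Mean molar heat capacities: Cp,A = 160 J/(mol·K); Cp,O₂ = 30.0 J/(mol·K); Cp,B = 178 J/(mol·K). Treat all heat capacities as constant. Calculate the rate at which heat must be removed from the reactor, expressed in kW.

Extent of reaction ξ = 0.506 × 2080 = 1052.5 mol/h
Reaction term: ξ·ΔH°_rxn = 1052.5 × -232 = -244180 kJ/h
Sensible, feed 161→25 °C: -49504 kJ/h
Outlet flows (mol/h): A 1027.5, O₂ 513.76, B 1052.5
Sensible, products 25→241 °C: 79306 kJ/h
Q = ΔH = -214370 kJ/h = -59.548 kW
Heat removed = 59.548 kW

Q_out = 59.5 kW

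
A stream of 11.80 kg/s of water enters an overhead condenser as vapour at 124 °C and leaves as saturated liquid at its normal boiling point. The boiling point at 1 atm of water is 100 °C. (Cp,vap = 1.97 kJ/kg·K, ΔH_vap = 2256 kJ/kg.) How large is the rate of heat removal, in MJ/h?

vapour 124→100 °C: -47.28 kJ/kg
condensation at 100 °C: -2256 kJ/kg
Δh = -47.28 + -2256 = -2303.3 kJ/kg
Q = ṁ·Δh = 11.80 kg/s × -2303.3 kJ/kg = -27179 kJ/s
|Q| = 27179 kW = 97843 MJ/h

Q_c = 97800 MJ/h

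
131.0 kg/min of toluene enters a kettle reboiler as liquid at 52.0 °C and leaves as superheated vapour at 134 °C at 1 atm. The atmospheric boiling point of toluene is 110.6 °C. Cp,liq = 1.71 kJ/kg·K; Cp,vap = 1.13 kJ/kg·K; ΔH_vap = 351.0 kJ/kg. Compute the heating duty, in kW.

liquid 52.0→110.6 °C: 100.21 kJ/kg
vaporisation at 110.6 °C: 351 kJ/kg
vapour 110.6→134 °C: 26.442 kJ/kg
Δh = 100.21 + 351 + 26.442 = 477.65 kJ/kg
Q = ṁ·Δh = 131.0 kg/min × 477.65 kJ/kg = 62572 kJ/min
|Q| = 1042.9 kW

Q = 1040 kW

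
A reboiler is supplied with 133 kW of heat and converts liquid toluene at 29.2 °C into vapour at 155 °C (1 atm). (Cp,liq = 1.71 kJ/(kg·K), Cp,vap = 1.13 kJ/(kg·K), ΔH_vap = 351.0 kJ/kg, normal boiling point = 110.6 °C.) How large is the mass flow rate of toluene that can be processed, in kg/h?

Δh = 1.71×(110.6−29.2) + 351.0 + 1.13×(155−110.6) = 540.37 kJ/kg
Q = 133 kW = 133 kJ/s = 478800 kJ/h
ṁ = Q/Δh = 478800 / 540.37 = 886.07 kg/h

ṁ = 886 kg/h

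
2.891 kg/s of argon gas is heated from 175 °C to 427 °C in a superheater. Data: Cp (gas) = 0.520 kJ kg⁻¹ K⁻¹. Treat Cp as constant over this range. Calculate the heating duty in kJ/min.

Q = 22700 kJ/min

Q = ṁ·Cp·ΔT = 2.891 × 0.520 × (427 − 175) = 378.84 kJ/s
Heating duty = 22730 kJ/min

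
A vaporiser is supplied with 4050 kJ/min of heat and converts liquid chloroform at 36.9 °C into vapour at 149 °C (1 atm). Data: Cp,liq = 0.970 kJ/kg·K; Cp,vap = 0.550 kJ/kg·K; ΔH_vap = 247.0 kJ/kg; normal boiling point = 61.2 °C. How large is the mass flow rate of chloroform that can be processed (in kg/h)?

Δh = 0.970×(61.2−36.9) + 247.0 + 0.550×(149−61.2) = 318.86 kJ/kg
Q = 4050 kJ/min = 67.5 kJ/s = 243000 kJ/h
ṁ = Q/Δh = 243000 / 318.86 = 762.09 kg/h

ṁ = 762 kg/h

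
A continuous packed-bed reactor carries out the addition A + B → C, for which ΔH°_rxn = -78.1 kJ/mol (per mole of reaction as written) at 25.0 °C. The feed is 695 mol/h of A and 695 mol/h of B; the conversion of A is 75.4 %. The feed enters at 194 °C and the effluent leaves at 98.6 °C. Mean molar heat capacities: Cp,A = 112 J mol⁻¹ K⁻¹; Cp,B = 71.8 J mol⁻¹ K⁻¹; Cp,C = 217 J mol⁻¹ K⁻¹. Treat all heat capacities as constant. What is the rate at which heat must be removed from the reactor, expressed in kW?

Extent of reaction ξ = 0.754 × 695 = 524.03 mol/h
Reaction term: ξ·ΔH°_rxn = 524.03 × -78.1 = -40927 kJ/h
Sensible, feed 194→25 °C: -21588 kJ/h
Outlet flows (mol/h): A 170.97, B 170.97, C 524.03
Sensible, products 25→98.6 °C: 10682 kJ/h
Q = ΔH = -51833 kJ/h = -14.398 kW
Heat removed = 14.398 kW

Q_out = 14.4 kW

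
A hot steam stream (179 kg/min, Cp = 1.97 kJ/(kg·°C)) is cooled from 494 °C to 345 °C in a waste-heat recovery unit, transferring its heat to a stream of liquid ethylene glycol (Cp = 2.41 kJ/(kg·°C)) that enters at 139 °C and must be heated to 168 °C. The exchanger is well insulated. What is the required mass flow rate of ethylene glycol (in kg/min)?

Heat released by hot stream: Q = 179 × 1.97 × (494 − 345) = 52542 kJ/min
Energy balance on cold side (adiabatic exchanger): Q = ṁ_c·Cp_c·(T_c,out − T_c,in)
ṁ_c = 52542 / [2.41 × (168 − 139)] = 751.78 kg/min

ṁ_c = 752 kg/min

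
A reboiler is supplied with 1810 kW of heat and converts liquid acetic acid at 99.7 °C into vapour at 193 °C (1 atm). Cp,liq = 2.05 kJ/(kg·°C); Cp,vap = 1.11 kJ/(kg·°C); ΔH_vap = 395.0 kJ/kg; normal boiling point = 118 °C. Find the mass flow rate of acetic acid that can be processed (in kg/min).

ṁ = 211 kg/min

Δh = 2.05×(118−99.7) + 395.0 + 1.11×(193−118) = 515.76 kJ/kg
Q = 1810 kW = 1810 kJ/s = 108600 kJ/min
ṁ = Q/Δh = 108600 / 515.76 = 210.56 kg/min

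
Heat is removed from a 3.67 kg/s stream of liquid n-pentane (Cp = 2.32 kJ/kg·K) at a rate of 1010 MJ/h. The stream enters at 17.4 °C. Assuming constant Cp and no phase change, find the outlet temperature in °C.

Q = 1010 MJ/h = 280.56 kJ/s
ΔT = Q/(ṁ·Cp) = 280.56/(3.67×2.32) = 32.951 K
T_out = 17.4 − 32.951 = -15.551 °C

T_out = -15.6 °C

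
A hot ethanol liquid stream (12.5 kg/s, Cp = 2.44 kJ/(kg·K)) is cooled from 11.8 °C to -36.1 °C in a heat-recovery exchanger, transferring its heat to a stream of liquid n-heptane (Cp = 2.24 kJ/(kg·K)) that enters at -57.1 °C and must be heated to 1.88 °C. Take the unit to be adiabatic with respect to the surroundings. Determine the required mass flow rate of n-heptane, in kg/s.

ṁ_c = 11.1 kg/s

Heat released by hot stream: Q = 12.5 × 2.44 × (11.8 − -36.1) = 1461 kJ/s
Energy balance on cold side (adiabatic exchanger): Q = ṁ_c·Cp_c·(T_c,out − T_c,in)
ṁ_c = 1461 / [2.24 × (1.88 − -57.1)] = 11.058 kg/s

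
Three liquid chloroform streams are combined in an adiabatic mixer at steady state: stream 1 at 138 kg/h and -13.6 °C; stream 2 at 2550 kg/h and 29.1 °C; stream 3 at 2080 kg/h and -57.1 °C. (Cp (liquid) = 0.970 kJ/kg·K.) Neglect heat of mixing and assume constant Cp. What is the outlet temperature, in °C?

Energy balance with Q = 0: Σ ṁᵢCp,ᵢ(T_out − Tᵢ) = 0
Σ ṁᵢCp,ᵢTᵢ = 138×0.970×-13.6 + 2550×0.970×29.1 + 2080×0.970×-57.1 = -45047
Σ ṁᵢCp,ᵢ = 138×0.970 + 2550×0.970 + 2080×0.970 = 4625
T_out = -45047 / 4625 = -9.7399 °C

T_out = -9.74 °C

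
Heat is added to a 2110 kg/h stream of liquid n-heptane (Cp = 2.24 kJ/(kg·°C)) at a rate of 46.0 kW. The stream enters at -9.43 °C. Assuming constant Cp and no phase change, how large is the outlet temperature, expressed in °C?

T_out = 25.6 °C

Q = 46.0 kW = 165600 kJ/h
ΔT = Q/(ṁ·Cp) = 165600/(2110×2.24) = 35.037 K
T_out = -9.43 + 35.037 = 25.607 °C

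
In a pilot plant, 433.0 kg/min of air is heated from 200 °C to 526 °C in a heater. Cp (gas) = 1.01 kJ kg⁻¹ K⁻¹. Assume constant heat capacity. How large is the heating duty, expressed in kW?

Q = ṁ·Cp·ΔT = 433.0 × 1.01 × (526 − 200) = 142570 kJ/min
Converting: 142570 / 60 s = 2376.2 kW

Q = 2380 kW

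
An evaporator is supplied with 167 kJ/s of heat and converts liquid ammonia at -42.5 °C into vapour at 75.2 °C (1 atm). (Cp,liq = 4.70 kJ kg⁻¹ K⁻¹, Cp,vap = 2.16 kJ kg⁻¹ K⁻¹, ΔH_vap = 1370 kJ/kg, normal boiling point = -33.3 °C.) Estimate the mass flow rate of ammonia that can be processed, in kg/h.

ṁ = 365 kg/h

Δh = 4.70×(-33.3−-42.5) + 1370 + 2.16×(75.2−-33.3) = 1647.6 kJ/kg
Q = 167 kJ/s = 167 kJ/s = 601200 kJ/h
ṁ = Q/Δh = 601200 / 1647.6 = 364.89 kg/h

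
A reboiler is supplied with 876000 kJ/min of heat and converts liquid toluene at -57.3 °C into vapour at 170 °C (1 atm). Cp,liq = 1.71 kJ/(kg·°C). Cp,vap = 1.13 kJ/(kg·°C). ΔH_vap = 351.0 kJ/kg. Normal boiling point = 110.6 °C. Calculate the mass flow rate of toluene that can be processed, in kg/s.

Δh = 1.71×(110.6−-57.3) + 351.0 + 1.13×(170−110.6) = 705.23 kJ/kg
Q = 876000 kJ/min = 14600 kJ/s = 14600 kJ/s
ṁ = Q/Δh = 14600 / 705.23 = 20.702 kg/s

ṁ = 20.7 kg/s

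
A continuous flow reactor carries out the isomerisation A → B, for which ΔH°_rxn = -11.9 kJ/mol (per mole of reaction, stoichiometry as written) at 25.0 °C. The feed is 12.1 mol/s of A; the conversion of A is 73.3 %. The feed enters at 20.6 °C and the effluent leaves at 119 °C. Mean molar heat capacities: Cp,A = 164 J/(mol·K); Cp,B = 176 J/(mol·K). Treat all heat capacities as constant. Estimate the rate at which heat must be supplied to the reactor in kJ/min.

Extent of reaction ξ = 0.733 × 12.1 = 8.8693 mol/s
Reaction term: ξ·ΔH°_rxn = 8.8693 × -11.9 = -105.54 kJ/s
Sensible, feed 20.6→25 °C: 8.7314 kJ/s
Outlet flows (mol/s): A 3.2307, B 8.8693
Sensible, products 25→119 °C: 196.54 kJ/s
Q = ΔH = 99.725 kJ/s = 99.725 kW
Heat supplied = 5983.5 kJ/min

Q_in = 5980 kJ/min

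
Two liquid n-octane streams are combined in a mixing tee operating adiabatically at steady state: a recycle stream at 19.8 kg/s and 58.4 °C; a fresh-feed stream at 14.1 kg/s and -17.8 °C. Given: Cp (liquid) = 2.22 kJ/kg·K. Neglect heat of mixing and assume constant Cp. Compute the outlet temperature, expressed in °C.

Energy balance with Q = 0: Σ ṁᵢCp,ᵢ(T_out − Tᵢ) = 0
Σ ṁᵢCp,ᵢTᵢ = 19.8×2.22×58.4 + 14.1×2.22×-17.8 = 2009.9
Σ ṁᵢCp,ᵢ = 19.8×2.22 + 14.1×2.22 = 75.258
T_out = 2009.9 / 75.258 = 26.706 °C

T_out = 26.7 °C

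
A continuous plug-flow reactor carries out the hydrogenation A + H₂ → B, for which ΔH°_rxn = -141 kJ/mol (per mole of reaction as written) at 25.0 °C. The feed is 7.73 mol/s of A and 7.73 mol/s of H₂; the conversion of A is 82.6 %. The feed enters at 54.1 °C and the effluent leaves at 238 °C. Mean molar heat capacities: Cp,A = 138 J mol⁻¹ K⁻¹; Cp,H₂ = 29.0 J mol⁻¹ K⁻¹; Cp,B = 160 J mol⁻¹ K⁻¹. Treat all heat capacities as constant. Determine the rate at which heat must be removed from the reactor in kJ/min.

Q_out = 40300 kJ/min

Extent of reaction ξ = 0.826 × 7.73 = 6.385 mol/s
Reaction term: ξ·ΔH°_rxn = 6.385 × -141 = -900.28 kJ/s
Sensible, feed 54.1→25 °C: -37.565 kJ/s
Outlet flows (mol/s): A 1.345, H₂ 1.345, B 6.385
Sensible, products 25→238 °C: 265.44 kJ/s
Q = ΔH = -672.4 kJ/s = -672.4 kW
Heat removed = 40344 kJ/min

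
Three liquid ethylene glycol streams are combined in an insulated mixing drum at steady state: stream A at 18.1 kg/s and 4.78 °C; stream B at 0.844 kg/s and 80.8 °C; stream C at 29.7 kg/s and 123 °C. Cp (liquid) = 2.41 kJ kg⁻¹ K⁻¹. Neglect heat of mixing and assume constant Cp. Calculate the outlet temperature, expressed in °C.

T_out = 78.3 °C

Adiabatic, steady state ⇒ Σ ṁᵢCp,ᵢ(T_out − Tᵢ) = 0
T_out = Σ ṁᵢCp,ᵢTᵢ / Σ ṁᵢCp,ᵢ
      = 9176.8 / 117.23 = 78.279 °C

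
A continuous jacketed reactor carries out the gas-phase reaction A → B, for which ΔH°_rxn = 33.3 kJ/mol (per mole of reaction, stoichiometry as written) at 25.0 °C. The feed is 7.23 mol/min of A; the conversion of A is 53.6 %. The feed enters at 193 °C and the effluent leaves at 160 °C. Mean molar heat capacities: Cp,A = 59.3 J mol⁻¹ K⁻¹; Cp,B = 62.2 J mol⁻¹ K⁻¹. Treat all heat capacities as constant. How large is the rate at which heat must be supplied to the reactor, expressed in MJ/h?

Extent of reaction ξ = 0.536 × 7.23 = 3.8753 mol/min
Reaction term: ξ·ΔH°_rxn = 3.8753 × 33.3 = 129.05 kJ/min
Sensible, feed 193→25 °C: -72.028 kJ/min
Outlet flows (mol/min): A 3.3547, B 3.8753
Sensible, products 25→160 °C: 59.397 kJ/min
Q = ΔH = 116.42 kJ/min = 1.9403 kW
Heat supplied = 6.9849 MJ/h

Q_in = 6.98 MJ/h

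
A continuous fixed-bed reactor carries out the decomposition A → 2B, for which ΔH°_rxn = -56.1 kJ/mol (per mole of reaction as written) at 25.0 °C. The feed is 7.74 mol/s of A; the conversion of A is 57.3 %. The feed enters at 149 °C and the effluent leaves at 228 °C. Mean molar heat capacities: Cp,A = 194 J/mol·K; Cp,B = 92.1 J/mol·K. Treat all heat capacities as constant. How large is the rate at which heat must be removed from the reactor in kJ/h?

Q_out = 500000 kJ/h

Extent of reaction ξ = 0.573 × 7.74 = 4.435 mol/s
Reaction term: ξ·ΔH°_rxn = 4.435 × -56.1 = -248.8 kJ/s
Sensible, feed 149→25 °C: -186.19 kJ/s
Outlet flows (mol/s): A 3.305, B 8.87
Sensible, products 25→228 °C: 295.99 kJ/s
Q = ΔH = -139 kJ/s = -139 kW
Heat removed = 500420 kJ/h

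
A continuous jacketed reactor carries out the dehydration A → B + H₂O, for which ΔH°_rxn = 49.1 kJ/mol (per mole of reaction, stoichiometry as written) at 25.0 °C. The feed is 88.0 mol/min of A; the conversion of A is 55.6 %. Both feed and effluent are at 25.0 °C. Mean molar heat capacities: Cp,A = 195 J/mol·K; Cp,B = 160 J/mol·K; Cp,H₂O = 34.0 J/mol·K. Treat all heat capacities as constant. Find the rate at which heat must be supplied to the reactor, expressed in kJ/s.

Q_in = 40.0 kJ/s

Extent of reaction ξ = 0.556 × 88.0 = 48.928 mol/min
Reaction term: ξ·ΔH°_rxn = 48.928 × 49.1 = 2402.4 kJ/min
Q = ΔH = 2402.4 kJ/min = 40.039 kW
Heat supplied = 40.039 kJ/s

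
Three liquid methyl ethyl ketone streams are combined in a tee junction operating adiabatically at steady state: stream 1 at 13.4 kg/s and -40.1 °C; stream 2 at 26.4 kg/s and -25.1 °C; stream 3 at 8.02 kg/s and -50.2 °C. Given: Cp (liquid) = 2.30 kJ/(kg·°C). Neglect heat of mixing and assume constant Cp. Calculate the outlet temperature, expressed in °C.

T_out = -33.5 °C

No heat crosses the boundary, so H_out = H_in.
Σ ṁᵢCp,ᵢTᵢ = 13.4×2.30×-40.1 + 26.4×2.30×-25.1 + 8.02×2.30×-50.2 = -3685.9
Σ ṁᵢCp,ᵢ = 13.4×2.30 + 26.4×2.30 + 8.02×2.30 = 109.99
T_out = -3685.9 / 109.99 = -33.513 °C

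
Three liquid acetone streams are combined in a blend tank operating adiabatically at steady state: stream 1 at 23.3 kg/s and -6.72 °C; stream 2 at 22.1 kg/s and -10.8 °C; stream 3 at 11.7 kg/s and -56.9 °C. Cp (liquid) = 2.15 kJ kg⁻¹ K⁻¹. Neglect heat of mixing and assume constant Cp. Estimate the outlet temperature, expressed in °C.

T_out = -18.6 °C

No heat crosses the boundary, so H_out = H_in.
T_out = Σ ṁᵢCp,ᵢTᵢ / Σ ṁᵢCp,ᵢ
      = -2281.1 / 122.77 = -18.581 °C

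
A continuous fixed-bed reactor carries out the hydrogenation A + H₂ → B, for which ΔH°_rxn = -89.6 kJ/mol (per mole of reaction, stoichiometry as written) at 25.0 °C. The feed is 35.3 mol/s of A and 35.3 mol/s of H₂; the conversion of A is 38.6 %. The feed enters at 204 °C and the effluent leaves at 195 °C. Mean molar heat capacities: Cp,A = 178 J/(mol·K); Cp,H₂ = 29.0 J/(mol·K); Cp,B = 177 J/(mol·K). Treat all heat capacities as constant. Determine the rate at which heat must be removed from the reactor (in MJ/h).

Extent of reaction ξ = 0.386 × 35.3 = 13.626 mol/s
Reaction term: ξ·ΔH°_rxn = 13.626 × -89.6 = -1220.9 kJ/s
Sensible, feed 204→25 °C: -1308 kJ/s
Outlet flows (mol/s): A 21.674, H₂ 21.674, B 13.626
Sensible, products 25→195 °C: 1172.7 kJ/s
Q = ΔH = -1356.1 kJ/s = -1356.1 kW
Heat removed = 4882.1 MJ/h

Q_out = 4880 MJ/h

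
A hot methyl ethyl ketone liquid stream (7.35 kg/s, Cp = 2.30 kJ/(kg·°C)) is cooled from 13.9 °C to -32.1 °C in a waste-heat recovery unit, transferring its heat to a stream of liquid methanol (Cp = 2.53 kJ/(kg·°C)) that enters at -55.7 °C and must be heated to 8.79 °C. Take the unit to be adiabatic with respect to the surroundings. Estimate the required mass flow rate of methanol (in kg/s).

Heat released by hot stream: Q = 7.35 × 2.30 × (13.9 − -32.1) = 777.63 kJ/s
Energy balance on cold side (adiabatic exchanger): Q = ṁ_c·Cp_c·(T_c,out − T_c,in)
ṁ_c = 777.63 / [2.53 × (8.79 − -55.7)] = 4.7661 kg/s

ṁ_c = 4.77 kg/s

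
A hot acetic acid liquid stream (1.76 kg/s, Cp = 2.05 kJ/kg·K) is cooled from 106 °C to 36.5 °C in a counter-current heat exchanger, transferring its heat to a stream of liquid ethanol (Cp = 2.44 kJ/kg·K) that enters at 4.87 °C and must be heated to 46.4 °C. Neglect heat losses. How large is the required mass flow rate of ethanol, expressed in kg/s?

ṁ_c = 2.47 kg/s

Heat released by hot stream: Q = 1.76 × 2.05 × (106 − 36.5) = 250.76 kJ/s
Energy balance on cold side (adiabatic exchanger): Q = ṁ_c·Cp_c·(T_c,out − T_c,in)
ṁ_c = 250.76 / [2.44 × (46.4 − 4.87)] = 2.4746 kg/s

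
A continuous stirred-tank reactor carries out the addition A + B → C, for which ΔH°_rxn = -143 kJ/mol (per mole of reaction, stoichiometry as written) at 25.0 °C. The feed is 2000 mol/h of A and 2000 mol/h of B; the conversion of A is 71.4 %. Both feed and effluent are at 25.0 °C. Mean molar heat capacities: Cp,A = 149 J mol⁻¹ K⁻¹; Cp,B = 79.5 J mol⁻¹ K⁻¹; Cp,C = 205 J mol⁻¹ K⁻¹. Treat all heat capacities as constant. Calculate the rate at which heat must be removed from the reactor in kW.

Extent of reaction ξ = 0.714 × 2000 = 1428 mol/h
Reaction term: ξ·ΔH°_rxn = 1428 × -143 = -204200 kJ/h
Q = ΔH = -204200 kJ/h = -56.723 kW
Heat removed = 56.723 kW

Q_out = 56.7 kW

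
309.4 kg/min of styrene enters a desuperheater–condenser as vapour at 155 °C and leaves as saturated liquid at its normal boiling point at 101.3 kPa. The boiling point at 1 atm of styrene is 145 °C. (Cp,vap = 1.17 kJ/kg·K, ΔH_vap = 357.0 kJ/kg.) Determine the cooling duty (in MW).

vapour 155→145 °C: -11.7 kJ/kg
condensation at 145 °C: -357 kJ/kg
Δh = -11.7 + -357 = -368.7 kJ/kg
Q = ṁ·Δh = 309.4 kg/min × -368.7 kJ/kg = -114080 kJ/min
|Q| = 1901.3 kW = 1.9013 MW

Q_c = 1.90 MW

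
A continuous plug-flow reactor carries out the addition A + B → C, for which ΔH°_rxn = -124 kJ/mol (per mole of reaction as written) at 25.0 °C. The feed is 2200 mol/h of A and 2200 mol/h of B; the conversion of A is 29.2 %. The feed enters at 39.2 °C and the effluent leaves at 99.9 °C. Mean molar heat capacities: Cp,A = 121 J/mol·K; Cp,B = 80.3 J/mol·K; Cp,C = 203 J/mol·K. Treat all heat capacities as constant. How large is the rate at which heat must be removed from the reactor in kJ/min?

Q_out = 878 kJ/min

Extent of reaction ξ = 0.292 × 2200 = 642.4 mol/h
Reaction term: ξ·ΔH°_rxn = 642.4 × -124 = -79658 kJ/h
Sensible, feed 39.2→25 °C: -6288.6 kJ/h
Outlet flows (mol/h): A 1557.6, B 1557.6, C 642.4
Sensible, products 25→99.9 °C: 33252 kJ/h
Q = ΔH = -52694 kJ/h = -14.637 kW
Heat removed = 878.24 kJ/min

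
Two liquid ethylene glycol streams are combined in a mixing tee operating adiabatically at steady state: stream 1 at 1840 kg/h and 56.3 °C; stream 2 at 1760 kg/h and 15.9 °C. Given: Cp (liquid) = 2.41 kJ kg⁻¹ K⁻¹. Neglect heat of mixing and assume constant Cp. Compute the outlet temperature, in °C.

T_out = 36.5 °C

No heat crosses the boundary, so H_out = H_in.
Σ ṁᵢCp,ᵢTᵢ = 1840×2.41×56.3 + 1760×2.41×15.9 = 317100
Σ ṁᵢCp,ᵢ = 1840×2.41 + 1760×2.41 = 8676
T_out = 317100 / 8676 = 36.549 °C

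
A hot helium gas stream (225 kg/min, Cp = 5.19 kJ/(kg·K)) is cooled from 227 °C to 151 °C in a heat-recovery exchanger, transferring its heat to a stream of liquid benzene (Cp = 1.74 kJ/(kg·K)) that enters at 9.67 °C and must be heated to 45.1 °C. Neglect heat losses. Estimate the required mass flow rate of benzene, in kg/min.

ṁ_c = 1440 kg/min

Heat released by hot stream: Q = 225 × 5.19 × (227 − 151) = 88749 kJ/min
Energy balance on cold side (adiabatic exchanger): Q = ṁ_c·Cp_c·(T_c,out − T_c,in)
ṁ_c = 88749 / [1.74 × (45.1 − 9.67)] = 1439.6 kg/min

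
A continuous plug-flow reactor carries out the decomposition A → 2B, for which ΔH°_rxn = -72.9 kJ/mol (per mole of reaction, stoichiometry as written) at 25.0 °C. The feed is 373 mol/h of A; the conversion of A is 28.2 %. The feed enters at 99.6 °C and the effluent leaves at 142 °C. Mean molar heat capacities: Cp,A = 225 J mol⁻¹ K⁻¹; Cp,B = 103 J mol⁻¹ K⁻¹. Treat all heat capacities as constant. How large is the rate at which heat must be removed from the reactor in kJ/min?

Q_out = 72.4 kJ/min

Extent of reaction ξ = 0.282 × 373 = 105.19 mol/h
Reaction term: ξ·ΔH°_rxn = 105.19 × -72.9 = -7668.1 kJ/h
Sensible, feed 99.6→25 °C: -6260.8 kJ/h
Outlet flows (mol/h): A 267.81, B 210.37
Sensible, products 25→142 °C: 9585.4 kJ/h
Q = ΔH = -4343.5 kJ/h = -1.2065 kW
Heat removed = 72.391 kJ/min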